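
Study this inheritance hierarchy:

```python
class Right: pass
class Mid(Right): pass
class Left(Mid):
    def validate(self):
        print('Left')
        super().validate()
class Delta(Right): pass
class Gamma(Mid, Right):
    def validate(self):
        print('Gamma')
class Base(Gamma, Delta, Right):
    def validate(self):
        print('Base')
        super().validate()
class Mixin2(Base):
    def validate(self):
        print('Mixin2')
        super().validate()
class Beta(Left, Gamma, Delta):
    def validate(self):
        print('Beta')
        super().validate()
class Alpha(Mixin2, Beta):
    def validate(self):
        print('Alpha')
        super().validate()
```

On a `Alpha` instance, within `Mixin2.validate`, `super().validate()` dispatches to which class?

L[Alpha] = Alpha + merge(L[Mixin2], L[Beta], [Mixin2 Beta])
  take Mixin2:  [Mixin2 Base Gamma Mid Delta Right object] + [Beta Left Gamma Mid Delta Right object] + [Mixin2 Beta]
  take Base:  [Base Gamma Mid Delta Right object] + [Beta Left Gamma Mid Delta Right object] + [Beta]
  take Beta:  [Gamma Mid Delta Right object] + [Beta Left Gamma Mid Delta Right object] + [Beta]
  take Left:  [Gamma Mid Delta Right object] + [Left Gamma Mid Delta Right object]
  take Gamma:  [Gamma Mid Delta Right object] + [Gamma Mid Delta Right object]
  take Mid:  [Mid Delta Right object] + [Mid Delta Right object]
  take Delta:  [Delta Right object] + [Delta Right object]
  take Right:  [Right object] + [Right object]
  take object:  [object] + [object]
MRO: Alpha Mixin2 Base Beta Left Gamma Mid Delta Right object
super() in Mixin2.validate on a Alpha instance goes to the class after Mixin2 in Alpha's MRO: Base.

Base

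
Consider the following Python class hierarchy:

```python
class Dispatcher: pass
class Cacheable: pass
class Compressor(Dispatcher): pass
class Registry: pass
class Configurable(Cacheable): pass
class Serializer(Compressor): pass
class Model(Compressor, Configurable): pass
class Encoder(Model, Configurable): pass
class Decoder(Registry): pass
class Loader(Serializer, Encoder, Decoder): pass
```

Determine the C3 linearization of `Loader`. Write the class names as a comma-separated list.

Loader, Serializer, Encoder, Model, Compressor, Dispatcher, Configurable, Cacheable, Decoder, Registry, object

L[Loader] = Loader + merge(L[Serializer], L[Encoder], L[Decoder], [Serializer Encoder Decoder])
  take Serializer:  [Serializer Compressor Dispatcher object] + [Encoder Model Compressor Dispatcher Configurable Cacheable object] + [Decoder Registry object] + [Serializer Encoder Decoder]
  take Encoder:  [Compressor Dispatcher object] + [Encoder Model Compressor Dispatcher Configurable Cacheable object] + [Decoder Registry object] + [Encoder Decoder]
  take Model:  [Compressor Dispatcher object] + [Model Compressor Dispatcher Configurable Cacheable object] + [Decoder Registry object] + [Decoder]
  take Compressor:  [Compressor Dispatcher object] + [Compressor Dispatcher Configurable Cacheable object] + [Decoder Registry object] + [Decoder]
  take Dispatcher:  [Dispatcher object] + [Dispatcher Configurable Cacheable object] + [Decoder Registry object] + [Decoder]
  take Configurable:  [object] + [Configurable Cacheable object] + [Decoder Registry object] + [Decoder]
  take Cacheable:  [object] + [Cacheable object] + [Decoder Registry object] + [Decoder]
  take Decoder:  [object] + [object] + [Decoder Registry object] + [Decoder]
  take Registry:  [object] + [object] + [Registry object]
  take object:  [object] + [object] + [object]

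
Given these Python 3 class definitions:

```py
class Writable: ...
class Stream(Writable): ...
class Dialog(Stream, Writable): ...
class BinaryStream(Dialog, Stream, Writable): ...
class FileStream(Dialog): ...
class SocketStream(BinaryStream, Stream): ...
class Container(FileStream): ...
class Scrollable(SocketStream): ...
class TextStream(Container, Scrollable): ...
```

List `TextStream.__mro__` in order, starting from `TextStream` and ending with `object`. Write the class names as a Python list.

[TextStream, Container, FileStream, Scrollable, SocketStream, BinaryStream, Dialog, Stream, Writable, object]

L[TextStream] = TextStream + merge(L[Container], L[Scrollable], [Container Scrollable])
  take Container:  [Container FileStream Dialog Stream Writable object] + [Scrollable SocketStream BinaryStream Dialog Stream Writable object] + [Container Scrollable]
  take FileStream:  [FileStream Dialog Stream Writable object] + [Scrollable SocketStream BinaryStream Dialog Stream Writable object] + [Scrollable]
  take Scrollable:  [Dialog Stream Writable object] + [Scrollable SocketStream BinaryStream Dialog Stream Writable object] + [Scrollable]
  take SocketStream:  [Dialog Stream Writable object] + [SocketStream BinaryStream Dialog Stream Writable object]
  take BinaryStream:  [Dialog Stream Writable object] + [BinaryStream Dialog Stream Writable object]
  take Dialog:  [Dialog Stream Writable object] + [Dialog Stream Writable object]
  take Stream:  [Stream Writable object] + [Stream Writable object]
  take Writable:  [Writable object] + [Writable object]
  take object:  [object] + [object]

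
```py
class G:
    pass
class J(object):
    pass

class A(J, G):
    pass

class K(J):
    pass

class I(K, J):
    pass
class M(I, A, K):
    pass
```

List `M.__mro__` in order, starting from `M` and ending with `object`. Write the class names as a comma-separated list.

L[M] = M + merge(L[I], L[A], L[K], [I A K])
  take I:  [I K J object] + [A J G object] + [K J object] + [I A K]
  take A:  [K J object] + [A J G object] + [K J object] + [A K]
  take K:  [K J object] + [J G object] + [K J object] + [K]
  take J:  [J object] + [J G object] + [J object]
  take G:  [object] + [G object] + [object]
  take object:  [object] + [object] + [object]

M, I, A, K, J, G, object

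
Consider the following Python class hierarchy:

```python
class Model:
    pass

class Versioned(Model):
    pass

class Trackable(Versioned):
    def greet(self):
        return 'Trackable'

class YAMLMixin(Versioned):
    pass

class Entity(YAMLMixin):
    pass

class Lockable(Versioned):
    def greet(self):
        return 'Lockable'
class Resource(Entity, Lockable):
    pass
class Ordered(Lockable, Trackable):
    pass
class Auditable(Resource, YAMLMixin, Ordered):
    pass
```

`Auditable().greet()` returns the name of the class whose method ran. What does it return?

Lockable

L[Auditable] = Auditable + merge(L[Resource], L[YAMLMixin], L[Ordered], [Resource YAMLMixin Ordered])
  take Resource:  [Resource Entity YAMLMixin Lockable Versioned Model object] + [YAMLMixin Versioned Model object] + [Ordered Lockable Trackable Versioned Model object] + [Resource YAMLMixin Ordered]
  take Entity:  [Entity YAMLMixin Lockable Versioned Model object] + [YAMLMixin Versioned Model object] + [Ordered Lockable Trackable Versioned Model object] + [YAMLMixin Ordered]
  take YAMLMixin:  [YAMLMixin Lockable Versioned Model object] + [YAMLMixin Versioned Model object] + [Ordered Lockable Trackable Versioned Model object] + [YAMLMixin Ordered]
  take Ordered:  [Lockable Versioned Model object] + [Versioned Model object] + [Ordered Lockable Trackable Versioned Model object] + [Ordered]
  take Lockable:  [Lockable Versioned Model object] + [Versioned Model object] + [Lockable Trackable Versioned Model object]
  take Trackable:  [Versioned Model object] + [Versioned Model object] + [Trackable Versioned Model object]
  take Versioned:  [Versioned Model object] + [Versioned Model object] + [Versioned Model object]
  take Model:  [Model object] + [Model object] + [Model object]
  take object:  [object] + [object] + [object]
MRO: Auditable Resource Entity YAMLMixin Ordered Lockable Trackable Versioned Model object
greet is defined in: Lockable, Trackable. First along the MRO is Lockable.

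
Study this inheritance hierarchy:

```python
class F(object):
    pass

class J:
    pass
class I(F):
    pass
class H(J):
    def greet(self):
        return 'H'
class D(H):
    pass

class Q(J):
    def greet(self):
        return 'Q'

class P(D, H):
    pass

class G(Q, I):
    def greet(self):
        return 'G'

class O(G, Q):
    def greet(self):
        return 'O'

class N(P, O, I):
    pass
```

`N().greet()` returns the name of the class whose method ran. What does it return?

H

L[N] = N + merge(L[P], L[O], L[I], [P O I])
  take P:  [P D H J object] + [O G Q J I F object] + [I F object] + [P O I]
  take D:  [D H J object] + [O G Q J I F object] + [I F object] + [O I]
  take H:  [H J object] + [O G Q J I F object] + [I F object] + [O I]
  take O:  [J object] + [O G Q J I F object] + [I F object] + [O I]
  take G:  [J object] + [G Q J I F object] + [I F object] + [I]
  take Q:  [J object] + [Q J I F object] + [I F object] + [I]
  take J:  [J object] + [J I F object] + [I F object] + [I]
  take I:  [object] + [I F object] + [I F object] + [I]
  take F:  [object] + [F object] + [F object]
  take object:  [object] + [object] + [object]
MRO: N P D H O G Q J I F object
greet is defined in: G, H, O, Q. First along the MRO is H.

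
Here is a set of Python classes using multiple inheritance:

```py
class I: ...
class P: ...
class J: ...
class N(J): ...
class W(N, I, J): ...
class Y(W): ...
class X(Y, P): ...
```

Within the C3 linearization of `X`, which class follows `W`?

N

L[X] = X + merge(L[Y], L[P], [Y P])
  take Y:  [Y W N I J object] + [P object] + [Y P]
  take W:  [W N I J object] + [P object] + [P]
  take N:  [N I J object] + [P object] + [P]
  take I:  [I J object] + [P object] + [P]
  take J:  [J object] + [P object] + [P]
  take P:  [object] + [P object] + [P]
  take object:  [object] + [object]
MRO: X Y W N I J P object
W is at position 2; next is N.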